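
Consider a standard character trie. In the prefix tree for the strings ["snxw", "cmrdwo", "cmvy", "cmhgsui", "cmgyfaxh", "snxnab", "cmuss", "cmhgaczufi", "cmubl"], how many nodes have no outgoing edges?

9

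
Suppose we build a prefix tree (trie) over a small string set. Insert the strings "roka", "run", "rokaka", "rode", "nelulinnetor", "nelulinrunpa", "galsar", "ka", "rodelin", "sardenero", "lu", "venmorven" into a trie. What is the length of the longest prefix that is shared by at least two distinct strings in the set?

7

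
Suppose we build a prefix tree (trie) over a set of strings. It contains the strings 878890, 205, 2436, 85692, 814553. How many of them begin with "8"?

Traverse to the node for "8", then collect every word in that subtree.
Matches: "814553", "85692", "878890"
Count: 3

3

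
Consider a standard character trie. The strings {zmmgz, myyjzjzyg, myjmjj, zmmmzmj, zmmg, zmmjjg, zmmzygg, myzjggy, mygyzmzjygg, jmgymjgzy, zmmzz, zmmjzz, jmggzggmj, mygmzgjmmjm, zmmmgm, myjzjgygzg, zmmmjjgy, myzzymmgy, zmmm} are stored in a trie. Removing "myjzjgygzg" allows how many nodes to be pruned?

7

A node on "myjzjgygzg"'s path can go only if nothing else ends at it or branches off below it.
The suffix "zjgygzg" (7 nodes) is used only by "myjzjgygzg"; the node for "myj" still has the child "m", so pruning stops there.
Nodes removed: 7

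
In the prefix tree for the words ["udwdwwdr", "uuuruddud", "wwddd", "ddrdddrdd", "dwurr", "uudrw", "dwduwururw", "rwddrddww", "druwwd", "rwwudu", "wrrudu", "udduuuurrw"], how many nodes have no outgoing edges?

12

Leaves are exactly the stored words that no other stored word extends.
Those words: "ddrdddrdd", "druwwd", "dwduwururw", "dwurr", "rwddrddww", "rwwudu", "udduuuurrw", "udwdwwdr", "uudrw", "uuuruddud", "wrrudu", "wwddd"
Leaf count: 12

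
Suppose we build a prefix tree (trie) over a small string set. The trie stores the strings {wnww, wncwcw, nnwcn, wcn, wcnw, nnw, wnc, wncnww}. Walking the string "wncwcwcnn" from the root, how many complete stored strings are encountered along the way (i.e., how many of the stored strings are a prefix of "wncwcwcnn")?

2

Traverse "wncwcwcnn" character by character; count nodes along the way that are marked as word ends.
Prefixes of the query that are stored words: "wnc", "wncwcw"
Count: 2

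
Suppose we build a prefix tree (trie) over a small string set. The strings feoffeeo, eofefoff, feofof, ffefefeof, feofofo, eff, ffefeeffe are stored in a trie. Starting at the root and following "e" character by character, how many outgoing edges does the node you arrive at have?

Follow the path "e" to its node, then look at its outgoing edges.
Distinct next characters after "e": f, o.
That node has 2 child edges.

2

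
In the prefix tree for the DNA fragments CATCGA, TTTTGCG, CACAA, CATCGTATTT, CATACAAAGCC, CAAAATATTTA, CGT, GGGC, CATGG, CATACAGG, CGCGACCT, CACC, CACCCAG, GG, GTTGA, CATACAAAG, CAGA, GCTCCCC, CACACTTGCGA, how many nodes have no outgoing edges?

16

Leaves are exactly the stored words that no other stored word extends.
Those words: "CAAAATATTTA", "CACAA", "CACACTTGCGA", "CACCCAG", "CAGA", "CATACAAAGCC", "CATACAGG", "CATCGA", "CATCGTATTT", "CATGG", "CGCGACCT", "CGT", "GCTCCCC", "GGGC", "GTTGA", "TTTTGCG"
Leaf count: 16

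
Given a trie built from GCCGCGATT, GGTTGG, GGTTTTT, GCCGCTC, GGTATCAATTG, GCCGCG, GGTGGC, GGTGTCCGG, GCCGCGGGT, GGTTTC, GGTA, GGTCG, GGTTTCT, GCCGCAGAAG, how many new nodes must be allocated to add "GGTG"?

0

"GGTG" is already a full path in the trie; only an end-marker is added.
No new nodes are needed: 0.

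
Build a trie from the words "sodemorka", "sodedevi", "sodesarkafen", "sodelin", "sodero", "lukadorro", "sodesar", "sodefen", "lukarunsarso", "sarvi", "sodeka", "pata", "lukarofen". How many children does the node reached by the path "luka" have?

Walk "luka" from the root, arriving at one node.
Characters that immediately follow "luka" among the stored strings: {d, r}.
That node has 2 child edges.

2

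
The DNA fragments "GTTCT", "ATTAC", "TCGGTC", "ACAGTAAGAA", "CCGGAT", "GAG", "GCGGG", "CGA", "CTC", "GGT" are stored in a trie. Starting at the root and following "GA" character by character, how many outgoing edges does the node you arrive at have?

1

The children of the "GA" node are the distinct next characters among strings starting with "GA".
Characters that immediately follow "GA" among the stored strings: {G}.
That node has 1 child edge.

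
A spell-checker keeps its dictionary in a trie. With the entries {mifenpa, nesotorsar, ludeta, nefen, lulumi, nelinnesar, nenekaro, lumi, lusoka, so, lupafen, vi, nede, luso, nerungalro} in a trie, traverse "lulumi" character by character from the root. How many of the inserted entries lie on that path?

1

Walk "lulumi" from the root; an end-of-word marker is hit whenever a stored word is a prefix of "lulumi".
Prefixes of the query that are stored words: "lulumi"
Count: 1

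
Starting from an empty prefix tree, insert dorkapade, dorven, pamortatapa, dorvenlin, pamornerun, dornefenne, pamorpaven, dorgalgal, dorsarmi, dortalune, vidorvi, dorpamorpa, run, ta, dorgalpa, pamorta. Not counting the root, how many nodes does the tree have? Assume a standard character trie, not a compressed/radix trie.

81

Trace insertions, counting only characters that open a new branch:
  "dorkapade" → 9 new (d, o, r, k, a, p, a, d, e)
  "dorven" → prefix "dor" already present; 3 new (v, e, n)
  "pamortatapa" → 11 new (p, a, m, o, r, t, a, t, a, p, a)
  "dorvenlin" → prefix "dorven" already present; 3 new (l, i, n)
  "pamornerun" → prefix "pamor" already present; 5 new (n, e, r, u, n)
  "dornefenne" → prefix "dor" already present; 7 new (n, e, f, e, n, n, e)
  "pamorpaven" → prefix "pamor" already present; 5 new (p, a, v, e, n)
  "dorgalgal" → prefix "dor" already present; 6 new (g, a, l, g, a, l)
  "dorsarmi" → prefix "dor" already present; 5 new (s, a, r, m, i)
  "dortalune" → prefix "dor" already present; 6 new (t, a, l, u, n, e)
  "vidorvi" → 7 new (v, i, d, o, r, v, i)
  "dorpamorpa" → prefix "dor" already present; 7 new (p, a, m, o, r, p, a)
  "run" → 3 new (r, u, n)
  "ta" → 2 new (t, a)
  "dorgalpa" → prefix "dorgal" already present; 2 new (p, a)
  "pamorta" → prefix "pamorta" already present; 0 new (none)
Total nodes = 9 + 3 + 11 + 3 + 5 + 7 + 5 + 6 + 5 + 6 + 7 + 7 + 3 + 2 + 2 + 0 = 81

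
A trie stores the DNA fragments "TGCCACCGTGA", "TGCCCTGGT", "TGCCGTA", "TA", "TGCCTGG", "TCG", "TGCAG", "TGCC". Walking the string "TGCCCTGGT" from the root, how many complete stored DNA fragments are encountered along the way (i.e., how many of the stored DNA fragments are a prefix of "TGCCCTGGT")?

2

Walk "TGCCCTGGT" from the root; an end-of-word marker is hit whenever a stored word is a prefix of "TGCCCTGGT".
Prefixes of the query that are stored words: "TGCC", "TGCCCTGGT"
Count: 2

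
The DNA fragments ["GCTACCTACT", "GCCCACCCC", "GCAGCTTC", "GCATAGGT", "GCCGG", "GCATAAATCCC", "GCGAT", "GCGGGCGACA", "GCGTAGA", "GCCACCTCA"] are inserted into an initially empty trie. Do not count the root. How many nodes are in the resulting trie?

56

Trace insertions, counting only characters that open a new branch:
  "GCTACCTACT" → 10 new (G, C, T, A, C, C, T, A, C, T)
  "GCCCACCCC" → prefix "GC" already present; 7 new (C, C, A, C, C, C, C)
  "GCAGCTTC" → prefix "GC" already present; 6 new (A, G, C, T, T, C)
  "GCATAGGT" → prefix "GCA" already present; 5 new (T, A, G, G, T)
  "GCCGG" → prefix "GCC" already present; 2 new (G, G)
  "GCATAAATCCC" → prefix "GCATA" already present; 6 new (A, A, T, C, C, C)
  "GCGAT" → prefix "GC" already present; 3 new (G, A, T)
  "GCGGGCGACA" → prefix "GCG" already present; 7 new (G, G, C, G, A, C, A)
  "GCGTAGA" → prefix "GCG" already present; 4 new (T, A, G, A)
  "GCCACCTCA" → prefix "GCC" already present; 6 new (A, C, C, T, C, A)
Total nodes = 10 + 7 + 6 + 5 + 2 + 6 + 3 + 7 + 4 + 6 = 56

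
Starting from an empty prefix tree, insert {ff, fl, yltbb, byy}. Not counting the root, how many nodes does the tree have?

For each word, the new-node count is its length minus the longest prefix already in the trie:
  "ff" → 2 new (f, f)
  "fl" → prefix "f" already present; 1 new (l)
  "yltbb" → 5 new (y, l, t, b, b)
  "byy" → 3 new (b, y, y)
Total nodes = 2 + 1 + 5 + 3 = 11

11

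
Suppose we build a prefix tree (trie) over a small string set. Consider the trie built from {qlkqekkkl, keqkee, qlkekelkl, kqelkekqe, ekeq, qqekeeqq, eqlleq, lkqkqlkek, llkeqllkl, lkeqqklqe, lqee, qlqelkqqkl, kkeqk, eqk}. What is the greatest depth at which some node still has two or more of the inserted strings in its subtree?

3

The deepest shared node is where two words last agree before diverging.
e.g. "qlkekelkl" and "qlkqekkkl" share the prefix "qlk" of length 3; no pair shares a longer one.
Longest shared-prefix length: 3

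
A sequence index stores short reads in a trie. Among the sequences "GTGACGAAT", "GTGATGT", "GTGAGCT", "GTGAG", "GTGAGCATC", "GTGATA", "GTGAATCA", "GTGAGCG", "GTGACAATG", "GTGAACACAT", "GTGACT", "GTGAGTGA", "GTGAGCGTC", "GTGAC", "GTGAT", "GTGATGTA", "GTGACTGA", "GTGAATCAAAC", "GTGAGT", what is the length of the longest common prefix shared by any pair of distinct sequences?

The deepest shared node is where two words last agree before diverging.
e.g. "GTGAATCA" and "GTGAATCAAAC" share the prefix "GTGAATCA" of length 8; no pair shares a longer one.
Longest shared-prefix length: 8

8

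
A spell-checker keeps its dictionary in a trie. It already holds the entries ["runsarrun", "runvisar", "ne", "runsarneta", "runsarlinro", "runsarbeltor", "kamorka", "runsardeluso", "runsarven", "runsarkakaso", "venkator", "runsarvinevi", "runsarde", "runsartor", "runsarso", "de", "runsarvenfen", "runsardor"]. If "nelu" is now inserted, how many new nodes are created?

2

Walking "nelu" from the root, the first 2 characters ("ne") follow existing edges; "l" is the first miss.
Each of the 2 remaining characters creates one node.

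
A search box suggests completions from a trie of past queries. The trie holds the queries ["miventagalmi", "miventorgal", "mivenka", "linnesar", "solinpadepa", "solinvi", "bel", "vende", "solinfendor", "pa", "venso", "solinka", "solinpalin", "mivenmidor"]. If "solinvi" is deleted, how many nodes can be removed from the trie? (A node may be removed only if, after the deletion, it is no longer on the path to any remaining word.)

2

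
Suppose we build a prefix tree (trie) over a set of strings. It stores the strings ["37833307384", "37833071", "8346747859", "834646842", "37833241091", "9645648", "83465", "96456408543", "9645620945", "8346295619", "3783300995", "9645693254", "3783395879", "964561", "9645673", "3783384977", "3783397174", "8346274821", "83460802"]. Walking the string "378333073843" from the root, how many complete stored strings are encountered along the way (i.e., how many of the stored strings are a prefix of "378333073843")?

Traverse "378333073843" character by character; count nodes along the way that are marked as word ends.
Prefixes of the query that are stored words: "37833307384"
Count: 1

1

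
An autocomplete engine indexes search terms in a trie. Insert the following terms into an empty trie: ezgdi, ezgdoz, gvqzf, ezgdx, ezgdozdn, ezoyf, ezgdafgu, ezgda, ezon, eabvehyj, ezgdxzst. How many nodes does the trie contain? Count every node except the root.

Insert word by word; a character creates a node only if that edge doesn't already exist:
  "ezgdi" → 5 new (e, z, g, d, i)
  "ezgdoz" → prefix "ezgd" already present; 2 new (o, z)
  "gvqzf" → 5 new (g, v, q, z, f)
  "ezgdx" → prefix "ezgd" already present; 1 new (x)
  "ezgdozdn" → prefix "ezgdoz" already present; 2 new (d, n)
  "ezoyf" → prefix "ez" already present; 3 new (o, y, f)
  "ezgdafgu" → prefix "ezgd" already present; 4 new (a, f, g, u)
  "ezgda" → prefix "ezgda" already present; 0 new (none)
  "ezon" → prefix "ezo" already present; 1 new (n)
  "eabvehyj" → prefix "e" already present; 7 new (a, b, v, e, h, y, j)
  "ezgdxzst" → prefix "ezgdx" already present; 3 new (z, s, t)
Total nodes = 5 + 2 + 5 + 1 + 2 + 3 + 4 + 0 + 1 + 7 + 3 = 33

33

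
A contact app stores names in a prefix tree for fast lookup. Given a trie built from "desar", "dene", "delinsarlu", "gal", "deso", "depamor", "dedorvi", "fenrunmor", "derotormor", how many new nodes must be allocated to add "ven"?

3

No existing word starts with "v", so every character of "ven" needs a new node.
3 − 0 = 3 new nodes.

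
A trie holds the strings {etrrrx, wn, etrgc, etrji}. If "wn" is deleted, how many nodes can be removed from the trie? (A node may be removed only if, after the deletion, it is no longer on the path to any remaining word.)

After clearing the end-marker at "wn", prune upward until reaching a node still needed by another word.
No other word shares any prefix with "wn", so all 2 of its nodes go.
Nodes removed: 2

2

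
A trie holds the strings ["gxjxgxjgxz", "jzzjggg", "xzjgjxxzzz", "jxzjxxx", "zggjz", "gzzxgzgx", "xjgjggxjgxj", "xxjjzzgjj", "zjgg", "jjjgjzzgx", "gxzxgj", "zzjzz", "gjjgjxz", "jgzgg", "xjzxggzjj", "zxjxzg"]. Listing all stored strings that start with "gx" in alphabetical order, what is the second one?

DFS of the "gx" subtree visits, in order: "gxjxgxjgxz", "gxzxgj"
Position 2: gxzxgj

gxzxgj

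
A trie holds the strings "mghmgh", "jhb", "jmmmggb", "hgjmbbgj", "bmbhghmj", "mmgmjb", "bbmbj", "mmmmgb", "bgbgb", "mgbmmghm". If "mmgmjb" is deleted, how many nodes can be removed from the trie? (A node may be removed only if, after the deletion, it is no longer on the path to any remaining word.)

A node on "mmgmjb"'s path can go only if nothing else ends at it or branches off below it.
The suffix "gmjb" (4 nodes) is used only by "mmgmjb"; the node for "mm" still has the child "m", so pruning stops there.
Nodes removed: 4

4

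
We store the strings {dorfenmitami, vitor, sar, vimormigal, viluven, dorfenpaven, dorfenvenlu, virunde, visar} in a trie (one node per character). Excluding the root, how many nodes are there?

51

Trace insertions, counting only characters that open a new branch:
  "dorfenmitami" → 12 new (d, o, r, f, e, n, m, i, t, a, m, i)
  "vitor" → 5 new (v, i, t, o, r)
  "sar" → 3 new (s, a, r)
  "vimormigal" → prefix "vi" already present; 8 new (m, o, r, m, i, g, a, l)
  "viluven" → prefix "vi" already present; 5 new (l, u, v, e, n)
  "dorfenpaven" → prefix "dorfen" already present; 5 new (p, a, v, e, n)
  "dorfenvenlu" → prefix "dorfen" already present; 5 new (v, e, n, l, u)
  "virunde" → prefix "vi" already present; 5 new (r, u, n, d, e)
  "visar" → prefix "vi" already present; 3 new (s, a, r)
Total nodes = 12 + 5 + 3 + 8 + 5 + 5 + 5 + 5 + 3 = 51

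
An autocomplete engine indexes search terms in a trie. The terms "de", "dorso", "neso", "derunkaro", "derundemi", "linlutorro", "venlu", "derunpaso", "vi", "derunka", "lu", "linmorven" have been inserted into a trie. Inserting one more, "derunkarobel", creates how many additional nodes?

3

"derunkaro" is already a path in the trie; the remaining "bel" must be added.
So 12 − 9 = 3 new nodes.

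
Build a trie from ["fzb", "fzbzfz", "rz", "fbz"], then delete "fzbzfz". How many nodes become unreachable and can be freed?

3

Walk "fzbzfz" from the leaf back toward the root, removing each node that no remaining word uses.
The suffix "zfz" (3 nodes) is used only by "fzbzfz"; "fzb" is itself a stored word, so pruning stops there.
Nodes removed: 3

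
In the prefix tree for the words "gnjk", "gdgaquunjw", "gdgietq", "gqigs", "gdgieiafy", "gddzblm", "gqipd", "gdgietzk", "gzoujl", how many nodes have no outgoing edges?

9

Leaves are exactly the stored words that no other stored word extends.
Those words: "gddzblm", "gdgaquunjw", "gdgieiafy", "gdgietq", "gdgietzk", "gnjk", "gqigs", "gqipd", "gzoujl"
Leaf count: 9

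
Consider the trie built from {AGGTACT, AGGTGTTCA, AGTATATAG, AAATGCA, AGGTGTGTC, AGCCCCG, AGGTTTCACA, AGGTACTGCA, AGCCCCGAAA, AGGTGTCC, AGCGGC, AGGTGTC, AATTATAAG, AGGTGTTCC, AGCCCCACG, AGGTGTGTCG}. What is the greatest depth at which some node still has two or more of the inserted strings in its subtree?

9

Equivalently: take the maximum, over all pairs, of their longest common prefix length.
"AGGTGTGTC" and "AGGTGTGTCG" agree on "AGGTGTGTC" (9 characters) before diverging; nothing deeper is shared.
Longest shared-prefix length: 9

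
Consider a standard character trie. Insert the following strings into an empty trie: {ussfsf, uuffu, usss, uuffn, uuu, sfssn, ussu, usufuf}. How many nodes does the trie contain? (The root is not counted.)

Trace insertions, counting only characters that open a new branch:
  "ussfsf" → 6 new (u, s, s, f, s, f)
  "uuffu" → prefix "u" already present; 4 new (u, f, f, u)
  "usss" → prefix "uss" already present; 1 new (s)
  "uuffn" → prefix "uuff" already present; 1 new (n)
  "uuu" → prefix "uu" already present; 1 new (u)
  "sfssn" → 5 new (s, f, s, s, n)
  "ussu" → prefix "uss" already present; 1 new (u)
  "usufuf" → prefix "us" already present; 4 new (u, f, u, f)
Total nodes = 6 + 4 + 1 + 1 + 1 + 5 + 1 + 4 = 23

23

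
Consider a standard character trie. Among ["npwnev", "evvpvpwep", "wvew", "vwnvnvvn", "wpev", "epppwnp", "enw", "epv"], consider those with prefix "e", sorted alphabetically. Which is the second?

epppwnp

DFS of the "e" subtree visits, in order: "enw", "epppwnp", "epv", "evvpvpwep"
Position 2: epppwnp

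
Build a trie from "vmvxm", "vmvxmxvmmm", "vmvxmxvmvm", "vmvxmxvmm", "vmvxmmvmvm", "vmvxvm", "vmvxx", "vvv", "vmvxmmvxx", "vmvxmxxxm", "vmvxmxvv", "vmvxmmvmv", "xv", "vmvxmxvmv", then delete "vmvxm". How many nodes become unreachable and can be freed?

0

Walk "vmvxm" from the leaf back toward the root, removing each node that no remaining word uses.
Every node on "vmvxm" is still needed (e.g. by "vmvxmxvmmm"), so nothing is freed.
Nodes removed: 0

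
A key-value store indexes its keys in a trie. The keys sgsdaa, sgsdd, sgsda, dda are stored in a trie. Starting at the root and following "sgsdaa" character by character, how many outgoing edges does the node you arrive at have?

0

Walk "sgsdaa" from the root, arriving at one node.
No stored string extends past "sgsdaa".
That node has 0 child edges.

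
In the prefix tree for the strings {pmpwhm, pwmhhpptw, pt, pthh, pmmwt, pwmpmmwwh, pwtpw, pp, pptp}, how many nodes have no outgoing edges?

7

Leaves are exactly the stored words that no other stored word extends.
Those words: "pmmwt", "pmpwhm", "pptp", "pthh", "pwmhhpptw", "pwmpmmwwh", "pwtpw"
Leaf count: 7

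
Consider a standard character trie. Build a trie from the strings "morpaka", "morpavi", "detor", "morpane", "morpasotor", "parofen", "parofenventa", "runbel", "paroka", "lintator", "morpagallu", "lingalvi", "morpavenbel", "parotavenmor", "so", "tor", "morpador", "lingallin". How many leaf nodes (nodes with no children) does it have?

17

Leaves are exactly the stored words that no other stored word extends.
Those words: "detor", "lingallin", "lingalvi", "lintator", "morpador", "morpagallu", "morpaka", "morpane", "morpasotor", "morpavenbel", "morpavi", "parofenventa", "paroka", "parotavenmor", "runbel", "so", "tor"
Leaf count: 17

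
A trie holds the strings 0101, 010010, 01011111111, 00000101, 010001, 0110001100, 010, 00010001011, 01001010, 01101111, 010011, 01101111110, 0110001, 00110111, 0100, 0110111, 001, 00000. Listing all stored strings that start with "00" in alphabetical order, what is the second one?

Filter for "00…" and sort: "00000", "00000101", "00010001011", "001", "00110111"
Position 2: 00000101

00000101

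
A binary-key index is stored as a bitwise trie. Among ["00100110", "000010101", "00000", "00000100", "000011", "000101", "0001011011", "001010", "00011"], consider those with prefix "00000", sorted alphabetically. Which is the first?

00000

Filter for "00000…" and sort: "00000", "00000100"
Position 1: 00000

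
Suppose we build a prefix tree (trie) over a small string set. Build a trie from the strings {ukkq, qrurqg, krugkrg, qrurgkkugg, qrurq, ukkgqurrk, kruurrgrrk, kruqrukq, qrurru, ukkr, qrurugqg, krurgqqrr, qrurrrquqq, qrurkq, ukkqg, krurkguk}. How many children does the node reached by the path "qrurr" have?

2

Walk "qrurr" from the root, arriving at one node.
Characters that immediately follow "qrurr" among the stored strings: {r, u}.
That node has 2 child edges.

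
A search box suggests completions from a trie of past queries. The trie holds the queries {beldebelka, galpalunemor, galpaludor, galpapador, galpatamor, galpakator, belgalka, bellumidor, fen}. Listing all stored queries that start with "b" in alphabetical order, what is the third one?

Filter for "b…" and sort: "beldebelka", "belgalka", "bellumidor"
Position 3: bellumidor

bellumidor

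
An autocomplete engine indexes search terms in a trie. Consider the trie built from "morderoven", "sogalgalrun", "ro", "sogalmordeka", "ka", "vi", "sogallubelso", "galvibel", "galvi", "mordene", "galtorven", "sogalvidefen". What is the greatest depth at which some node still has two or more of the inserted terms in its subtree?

5

Equivalently: take the maximum, over all pairs, of their longest common prefix length.
"galvi" and "galvibel" agree on "galvi" (5 characters) before diverging; nothing deeper is shared.
Longest shared-prefix length: 5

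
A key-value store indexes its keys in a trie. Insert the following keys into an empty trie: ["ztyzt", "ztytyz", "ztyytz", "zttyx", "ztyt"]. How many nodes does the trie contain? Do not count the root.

14

Count nodes per top-level branch (shared prefixes stored once):
  'z'-branch (zttyx, ztyt, ztytyz, ztyytz, ztyzt): 14 nodes
Sum: 14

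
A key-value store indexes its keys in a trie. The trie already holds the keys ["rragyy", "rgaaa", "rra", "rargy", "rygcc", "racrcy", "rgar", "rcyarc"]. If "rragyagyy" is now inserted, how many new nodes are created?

4

Walking "rragyagyy" from the root, the first 5 characters ("rragy") follow existing edges; "a" is the first miss.
New nodes needed: |"rragyagyy"| − 5 = 9 − 5 = 4.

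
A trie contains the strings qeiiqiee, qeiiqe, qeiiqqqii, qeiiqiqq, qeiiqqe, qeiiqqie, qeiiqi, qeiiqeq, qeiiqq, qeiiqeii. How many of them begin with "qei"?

Traverse to the node for "qei", then collect every word in that subtree.
Matches: "qeiiqe", "qeiiqeii", "qeiiqeq", "qeiiqi", "qeiiqiee", "qeiiqiqq", "qeiiqq", "qeiiqqe", "qeiiqqie", "qeiiqqqii"
Count: 10

10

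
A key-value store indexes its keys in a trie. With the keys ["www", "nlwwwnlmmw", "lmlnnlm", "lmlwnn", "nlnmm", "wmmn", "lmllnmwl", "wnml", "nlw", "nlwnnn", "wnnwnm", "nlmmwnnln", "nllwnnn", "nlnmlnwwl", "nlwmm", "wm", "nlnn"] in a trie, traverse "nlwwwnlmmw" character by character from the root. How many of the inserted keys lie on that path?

2

Traverse "nlwwwnlmmw" character by character; count nodes along the way that are marked as word ends.
Prefixes of the query that are stored words: "nlw", "nlwwwnlmmw"
Count: 2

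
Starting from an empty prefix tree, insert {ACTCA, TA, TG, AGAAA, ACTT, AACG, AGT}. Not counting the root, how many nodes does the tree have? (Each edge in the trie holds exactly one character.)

For each word, the new-node count is its length minus the longest prefix already in the trie:
  "ACTCA" → 5 new (A, C, T, C, A)
  "TA" → 2 new (T, A)
  "TG" → prefix "T" already present; 1 new (G)
  "AGAAA" → prefix "A" already present; 4 new (G, A, A, A)
  "ACTT" → prefix "ACT" already present; 1 new (T)
  "AACG" → prefix "A" already present; 3 new (A, C, G)
  "AGT" → prefix "AG" already present; 1 new (T)
Total nodes = 5 + 2 + 1 + 4 + 1 + 3 + 1 = 17

17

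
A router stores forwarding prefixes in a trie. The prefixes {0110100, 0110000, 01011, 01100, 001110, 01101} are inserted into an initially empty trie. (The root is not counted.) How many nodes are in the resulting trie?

18

Trie structure (* marks end of a word):
(root)
└─ 0
   ├─ 0
   │  └─ 1
   │     └─ 1
   │        └─ 1
   │           └─ 0 *
   └─ 1
      ├─ 0
      │  └─ 1
      │     └─ 1 *
      └─ 1
         └─ 0
            ├─ 0 *
            │  └─ 0
            │     └─ 0 *
            └─ 1 *
               └─ 0
                  └─ 0 *
Counting every labelled node above: 18.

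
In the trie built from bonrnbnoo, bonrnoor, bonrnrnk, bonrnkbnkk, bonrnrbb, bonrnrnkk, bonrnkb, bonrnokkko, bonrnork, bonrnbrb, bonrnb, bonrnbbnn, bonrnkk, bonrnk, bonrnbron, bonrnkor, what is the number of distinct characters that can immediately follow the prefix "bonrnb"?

3

Follow the path "bonrnb" to its node, then look at its outgoing edges.
Characters that immediately follow "bonrnb" among the stored strings: {b, n, r}.
That node has 3 child edges.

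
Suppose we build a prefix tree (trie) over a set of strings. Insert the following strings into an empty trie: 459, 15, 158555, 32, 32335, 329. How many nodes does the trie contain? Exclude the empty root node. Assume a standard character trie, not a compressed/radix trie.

Trace insertions, counting only characters that open a new branch:
  "459" → 3 new (4, 5, 9)
  "15" → 2 new (1, 5)
  "158555" → prefix "15" already present; 4 new (8, 5, 5, 5)
  "32" → 2 new (3, 2)
  "32335" → prefix "32" already present; 3 new (3, 3, 5)
  "329" → prefix "32" already present; 1 new (9)
Total nodes = 3 + 2 + 4 + 2 + 3 + 1 = 15

15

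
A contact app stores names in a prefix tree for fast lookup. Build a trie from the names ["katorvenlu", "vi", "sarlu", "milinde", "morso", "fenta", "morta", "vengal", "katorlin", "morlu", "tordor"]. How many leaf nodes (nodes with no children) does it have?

11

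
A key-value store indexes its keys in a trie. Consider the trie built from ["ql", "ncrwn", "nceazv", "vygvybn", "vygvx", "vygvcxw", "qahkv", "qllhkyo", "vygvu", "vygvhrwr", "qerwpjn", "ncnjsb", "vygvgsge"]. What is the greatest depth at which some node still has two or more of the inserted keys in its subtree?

4

The deepest shared node is where two words last agree before diverging.
"vygvcxw" and "vygvgsge" agree on "vygv" (4 characters) before diverging; nothing deeper is shared.
Longest shared-prefix length: 4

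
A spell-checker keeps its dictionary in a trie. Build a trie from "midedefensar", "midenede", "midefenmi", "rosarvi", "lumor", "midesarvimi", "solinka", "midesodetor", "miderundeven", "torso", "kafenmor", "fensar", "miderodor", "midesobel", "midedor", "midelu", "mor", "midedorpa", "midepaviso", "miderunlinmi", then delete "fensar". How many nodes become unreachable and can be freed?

After clearing the end-marker at "fensar", prune upward until reaching a node still needed by another word.
No other word shares any prefix with "fensar", so all 6 of its nodes go.
Nodes removed: 6

6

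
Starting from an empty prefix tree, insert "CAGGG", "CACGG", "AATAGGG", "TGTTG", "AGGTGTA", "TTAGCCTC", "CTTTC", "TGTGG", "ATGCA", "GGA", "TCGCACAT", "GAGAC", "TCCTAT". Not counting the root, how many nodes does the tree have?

Count nodes per top-level branch (shared prefixes stored once):
  'A'-branch (AATAGGG, AGGTGTA, ATGCA): 17 nodes
  'C'-branch (CACGG, CAGGG, CTTTC): 12 nodes
  'G'-branch (GAGAC, GGA): 7 nodes
  'T'-branch (TCCTAT, TCGCACAT, TGTGG, TGTTG, TTAGCCTC): 25 nodes
Sum: 61

61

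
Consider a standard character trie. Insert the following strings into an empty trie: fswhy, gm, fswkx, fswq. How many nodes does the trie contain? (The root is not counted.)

10

Trace insertions, counting only characters that open a new branch:
  "fswhy" → 5 new (f, s, w, h, y)
  "gm" → 2 new (g, m)
  "fswkx" → prefix "fsw" already present; 2 new (k, x)
  "fswq" → prefix "fsw" already present; 1 new (q)
Total nodes = 5 + 2 + 2 + 1 = 10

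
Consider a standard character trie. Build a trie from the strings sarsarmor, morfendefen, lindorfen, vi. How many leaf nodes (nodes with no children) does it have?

Leaves are exactly the stored words that no other stored word extends.
Those words: "lindorfen", "morfendefen", "sarsarmor", "vi"
Leaf count: 4

4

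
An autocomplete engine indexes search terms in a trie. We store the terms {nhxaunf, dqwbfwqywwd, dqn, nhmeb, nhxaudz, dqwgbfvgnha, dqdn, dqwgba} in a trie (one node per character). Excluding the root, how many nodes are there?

35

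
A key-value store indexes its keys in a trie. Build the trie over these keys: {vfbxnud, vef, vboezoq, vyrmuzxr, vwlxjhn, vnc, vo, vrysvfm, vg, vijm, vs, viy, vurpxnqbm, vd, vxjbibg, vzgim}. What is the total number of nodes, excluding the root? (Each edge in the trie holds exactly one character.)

62

Count nodes per top-level branch (shared prefixes stored once):
  'v'-branch (vboezoq, vd, vef, vfbxnud, vg, vijm, viy, vnc, vo, vrysvfm, vs, vurpxnqbm, vwlxjhn, vxjbibg, vyrmuzxr, vzgim): 62 nodes
Sum: 62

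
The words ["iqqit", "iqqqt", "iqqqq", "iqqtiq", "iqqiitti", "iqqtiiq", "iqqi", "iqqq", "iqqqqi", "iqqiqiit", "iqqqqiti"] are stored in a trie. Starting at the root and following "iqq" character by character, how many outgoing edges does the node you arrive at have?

3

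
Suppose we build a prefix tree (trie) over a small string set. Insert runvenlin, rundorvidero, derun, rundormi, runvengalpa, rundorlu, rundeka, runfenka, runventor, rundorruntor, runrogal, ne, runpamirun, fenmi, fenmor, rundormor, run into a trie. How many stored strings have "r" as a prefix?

Walk to "r"; the words in its subtree are exactly those with that prefix.
Words under "r": run, rundeka, rundorlu, rundormi, rundormor, rundorruntor, rundorvidero, runfenka, runpamirun, runrogal, runvengalpa, runvenlin, runventor
Count: 13

13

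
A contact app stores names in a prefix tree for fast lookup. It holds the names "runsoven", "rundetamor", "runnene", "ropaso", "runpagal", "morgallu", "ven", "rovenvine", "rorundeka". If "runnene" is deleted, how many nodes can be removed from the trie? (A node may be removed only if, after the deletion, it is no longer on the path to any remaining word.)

4

After clearing the end-marker at "runnene", prune upward until reaching a node still needed by another word.
The suffix "nene" (4 nodes) is used only by "runnene"; the node for "run" still has the child "s", so pruning stops there.
Nodes removed: 4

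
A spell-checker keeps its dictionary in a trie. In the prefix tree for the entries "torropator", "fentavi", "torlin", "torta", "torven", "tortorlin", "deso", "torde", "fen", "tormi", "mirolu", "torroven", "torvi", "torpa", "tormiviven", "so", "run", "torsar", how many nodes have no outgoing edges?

16

Leaves are exactly the stored words that no other stored word extends.
Those words: "deso", "fentavi", "mirolu", "run", "so", "torde", "torlin", "tormiviven", "torpa", "torropator", "torroven", "torsar", "torta", "tortorlin", "torven", "torvi"
Leaf count: 16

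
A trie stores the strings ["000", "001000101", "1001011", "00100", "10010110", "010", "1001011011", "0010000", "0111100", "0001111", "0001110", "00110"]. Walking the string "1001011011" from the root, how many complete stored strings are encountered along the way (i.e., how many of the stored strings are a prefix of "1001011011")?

3

Traverse "1001011011" character by character; count nodes along the way that are marked as word ends.
Prefixes of the query that are stored words: "1001011", "10010110", "1001011011"
Count: 3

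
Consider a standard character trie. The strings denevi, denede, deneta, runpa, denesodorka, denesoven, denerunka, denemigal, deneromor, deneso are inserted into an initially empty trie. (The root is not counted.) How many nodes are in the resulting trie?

39

Trie structure (* marks end of a word):
(root)
├─ d
│  └─ e
│     └─ n
│        └─ e
│           ├─ d
│           │  └─ e *
│           ├─ m
│           │  └─ i
│           │     └─ g
│           │        └─ a
│           │           └─ l *
│           ├─ r
│           │  ├─ o
│           │  │  └─ m
│           │  │     └─ o
│           │  │        └─ r *
│           │  └─ u
│           │     └─ n
│           │        └─ k
│           │           └─ a *
│           ├─ s
│           │  └─ o *
│           │     ├─ d
│           │     │  └─ o
│           │     │     └─ r
│           │     │        └─ k
│           │     │           └─ a *
│           │     └─ v
│           │        └─ e
│           │           └─ n *
│           ├─ t
│           │  └─ a *
│           └─ v
│              └─ i *
└─ r
   └─ u
      └─ n
         └─ p
            └─ a *
Counting every labelled node above: 39.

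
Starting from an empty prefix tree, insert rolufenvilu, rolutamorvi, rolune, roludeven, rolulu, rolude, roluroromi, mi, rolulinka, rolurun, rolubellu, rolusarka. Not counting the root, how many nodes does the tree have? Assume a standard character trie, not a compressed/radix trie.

51

Count nodes per top-level branch (shared prefixes stored once):
  'm'-branch (mi): 2 nodes
  'r'-branch (rolubellu, rolude, roludeven, rolufenvilu, rolulinka, rolulu, rolune, roluroromi, rolurun, rolusarka, rolutamorvi): 49 nodes
Sum: 51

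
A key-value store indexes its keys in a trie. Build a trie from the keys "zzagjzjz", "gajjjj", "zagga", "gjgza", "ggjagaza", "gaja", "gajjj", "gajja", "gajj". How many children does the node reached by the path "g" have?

3

Walk "g" from the root, arriving at one node.
Characters that immediately follow "g" among the stored strings: {a, g, j}.
That node has 3 child edges.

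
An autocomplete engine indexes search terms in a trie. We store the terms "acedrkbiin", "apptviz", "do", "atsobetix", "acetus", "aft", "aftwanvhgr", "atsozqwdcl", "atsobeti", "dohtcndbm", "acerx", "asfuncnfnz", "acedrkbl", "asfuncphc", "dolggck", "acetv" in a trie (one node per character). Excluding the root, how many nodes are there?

72

Count nodes per top-level branch (shared prefixes stored once):
  'a'-branch (acedrkbiin, acedrkbl, acerx, acetus, acetv, aft, aftwanvhgr, apptviz, asfuncnfnz, asfuncphc, atsobeti, atsobetix, atsozqwdcl): 58 nodes
  'd'-branch (do, dohtcndbm, dolggck): 14 nodes
Sum: 72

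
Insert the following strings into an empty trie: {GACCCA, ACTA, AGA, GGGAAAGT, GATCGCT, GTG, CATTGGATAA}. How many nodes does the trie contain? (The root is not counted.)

36

Count nodes per top-level branch (shared prefixes stored once):
  'A'-branch (ACTA, AGA): 6 nodes
  'C'-branch (CATTGGATAA): 10 nodes
  'G'-branch (GACCCA, GATCGCT, GGGAAAGT, GTG): 20 nodes
Sum: 36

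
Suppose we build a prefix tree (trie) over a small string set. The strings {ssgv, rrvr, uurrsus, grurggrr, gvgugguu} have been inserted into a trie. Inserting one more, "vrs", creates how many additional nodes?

3

"vrs" shares no prefix with any stored word, so all 3 characters open new nodes.
3 − 0 = 3 new nodes.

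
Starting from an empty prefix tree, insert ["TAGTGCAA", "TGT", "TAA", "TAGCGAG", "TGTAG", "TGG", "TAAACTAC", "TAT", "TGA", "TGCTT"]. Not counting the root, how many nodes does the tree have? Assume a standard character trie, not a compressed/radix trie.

For each word, the new-node count is its length minus the longest prefix already in the trie:
  "TAGTGCAA" → 8 new (T, A, G, T, G, C, A, A)
  "TGT" → prefix "T" already present; 2 new (G, T)
  "TAA" → prefix "TA" already present; 1 new (A)
  "TAGCGAG" → prefix "TAG" already present; 4 new (C, G, A, G)
  "TGTAG" → prefix "TGT" already present; 2 new (A, G)
  "TGG" → prefix "TG" already present; 1 new (G)
  "TAAACTAC" → prefix "TAA" already present; 5 new (A, C, T, A, C)
  "TAT" → prefix "TA" already present; 1 new (T)
  "TGA" → prefix "TG" already present; 1 new (A)
  "TGCTT" → prefix "TG" already present; 3 new (C, T, T)
Total nodes = 8 + 2 + 1 + 4 + 2 + 1 + 5 + 1 + 1 + 3 = 28

28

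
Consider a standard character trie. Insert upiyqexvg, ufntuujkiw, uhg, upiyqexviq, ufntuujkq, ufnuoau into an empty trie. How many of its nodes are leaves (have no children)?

6

A leaf is a node with no children — equivalently, the end of a word that is not a proper prefix of any other stored word.
Those words: "ufntuujkiw", "ufntuujkq", "ufnuoau", "uhg", "upiyqexvg", "upiyqexviq"
Leaf count: 6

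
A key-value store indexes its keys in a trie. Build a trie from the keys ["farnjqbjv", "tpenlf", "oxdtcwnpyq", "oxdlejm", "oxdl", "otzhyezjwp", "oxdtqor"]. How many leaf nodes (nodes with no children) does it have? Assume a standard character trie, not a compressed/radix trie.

6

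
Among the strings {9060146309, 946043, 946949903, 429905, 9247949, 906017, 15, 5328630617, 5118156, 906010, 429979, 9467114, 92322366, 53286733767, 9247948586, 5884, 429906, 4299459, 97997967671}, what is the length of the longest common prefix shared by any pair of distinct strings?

Look for the deepest trie node that still has at least two words in its subtree.
e.g. "9247948586" and "9247949" share the prefix "924794" of length 6; no pair shares a longer one.
Longest shared-prefix length: 6

6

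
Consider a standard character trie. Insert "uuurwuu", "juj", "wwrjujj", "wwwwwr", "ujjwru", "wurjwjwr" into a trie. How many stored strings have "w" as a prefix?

Walk to "w"; the words in its subtree are exactly those with that prefix.
Matches: "wurjwjwr", "wwrjujj", "wwwwwr"
Count: 3

3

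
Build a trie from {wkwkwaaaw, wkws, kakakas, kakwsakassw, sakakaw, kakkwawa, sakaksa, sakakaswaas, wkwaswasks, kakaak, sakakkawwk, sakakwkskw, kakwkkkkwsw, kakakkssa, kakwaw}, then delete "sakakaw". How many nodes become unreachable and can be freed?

1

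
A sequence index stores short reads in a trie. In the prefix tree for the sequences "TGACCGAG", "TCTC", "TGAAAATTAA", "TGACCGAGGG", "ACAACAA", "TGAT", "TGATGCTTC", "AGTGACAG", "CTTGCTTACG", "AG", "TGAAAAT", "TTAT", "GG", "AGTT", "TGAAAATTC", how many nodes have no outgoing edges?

11

A leaf is a node with no children — equivalently, the end of a word that is not a proper prefix of any other stored word.
Those words: "ACAACAA", "AGTGACAG", "AGTT", "CTTGCTTACG", "GG", "TCTC", "TGAAAATTAA", "TGAAAATTC", "TGACCGAGGG", "TGATGCTTC", "TTAT"
Leaf count: 11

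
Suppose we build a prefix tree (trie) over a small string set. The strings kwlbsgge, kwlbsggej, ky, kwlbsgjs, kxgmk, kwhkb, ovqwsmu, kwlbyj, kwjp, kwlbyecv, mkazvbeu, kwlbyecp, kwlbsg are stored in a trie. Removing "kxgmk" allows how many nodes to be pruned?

4

A node on "kxgmk"'s path can go only if nothing else ends at it or branches off below it.
The suffix "xgmk" (4 nodes) is used only by "kxgmk"; the node for "k" still has the child "w", so pruning stops there.
Nodes removed: 4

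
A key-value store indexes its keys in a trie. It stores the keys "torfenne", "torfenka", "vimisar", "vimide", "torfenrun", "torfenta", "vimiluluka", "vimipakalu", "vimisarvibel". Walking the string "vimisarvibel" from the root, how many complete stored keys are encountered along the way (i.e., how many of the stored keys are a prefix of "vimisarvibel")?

2

Check each prefix of "vimisarvibel" against the stored set — each match is an end-marker on the path.
Prefixes of the query that are stored words: "vimisar", "vimisarvibel"
Count: 2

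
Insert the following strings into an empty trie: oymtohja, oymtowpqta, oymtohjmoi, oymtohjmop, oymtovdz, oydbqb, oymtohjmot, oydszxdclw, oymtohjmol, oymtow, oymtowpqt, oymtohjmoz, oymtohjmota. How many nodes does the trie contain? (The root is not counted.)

Trie structure (* marks end of a word):
(root)
└─ o
   └─ y
      ├─ d
      │  ├─ b
      │  │  └─ q
      │  │     └─ b *
      │  └─ s
      │     └─ z
      │        └─ x
      │           └─ d
      │              └─ c
      │                 └─ l
      │                    └─ w *
      └─ m
         └─ t
            └─ o
               ├─ h
               │  └─ j
               │     ├─ a *
               │     └─ m
               │        └─ o
               │           ├─ i *
               │           ├─ l *
               │           ├─ p *
               │           ├─ t *
               │           │  └─ a *
               │           └─ z *
               ├─ v
               │  └─ d
               │     └─ z *
               └─ w *
                  └─ p
                     └─ q
                        └─ t *
                           └─ a *
Counting every labelled node above: 35.

35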